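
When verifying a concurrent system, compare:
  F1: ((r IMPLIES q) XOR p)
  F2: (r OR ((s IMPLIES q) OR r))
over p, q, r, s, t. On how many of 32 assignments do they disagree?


F1 = ((r IMPLIES q) XOR p)
F2 = (r OR ((s IMPLIES q) OR r))
Evaluate both on each of 32 rows (bits = p,q,r,s,t):
  row 0 [00000]: F1=1 F2=1 -> 0
  row 1 [00001]: F1=1 F2=1 -> 0
  row 2 [00010]: F1=1 F2=0 (differ) -> 1
  row 3 [00011]: F1=1 F2=0 (differ) -> 1
  row 4 [00100]: F1=0 F2=1 (differ) -> 1
  row 5 [00101]: F1=0 F2=1 (differ) -> 1
  row 6 [00110]: F1=0 F2=1 (differ) -> 1
  row 7 [00111]: F1=0 F2=1 (differ) -> 1
  row 8 [01000]: F1=1 F2=1 -> 0
  row 9 [01001]: F1=1 F2=1 -> 0
  row 10 [01010]: F1=1 F2=1 -> 0
  row 11 [01011]: F1=1 F2=1 -> 0
  row 12 [01100]: F1=1 F2=1 -> 0
  row 13 [01101]: F1=1 F2=1 -> 0
  row 14 [01110]: F1=1 F2=1 -> 0
  row 15 [01111]: F1=1 F2=1 -> 0
  row 16 [10000]: F1=0 F2=1 (differ) -> 1
  row 17 [10001]: F1=0 F2=1 (differ) -> 1
  row 18 [10010]: F1=0 F2=0 -> 0
  row 19 [10011]: F1=0 F2=0 -> 0
  row 20 [10100]: F1=1 F2=1 -> 0
  row 21 [10101]: F1=1 F2=1 -> 0
  row 22 [10110]: F1=1 F2=1 -> 0
  row 23 [10111]: F1=1 F2=1 -> 0
  row 24 [11000]: F1=0 F2=1 (differ) -> 1
  row 25 [11001]: F1=0 F2=1 (differ) -> 1
  row 26 [11010]: F1=0 F2=1 (differ) -> 1
  row 27 [11011]: F1=0 F2=1 (differ) -> 1
  row 28 [11100]: F1=0 F2=1 (differ) -> 1
  row 29 [11101]: F1=0 F2=1 (differ) -> 1
  row 30 [11110]: F1=0 F2=1 (differ) -> 1
  row 31 [11111]: F1=0 F2=1 (differ) -> 1
Full result column, 8 rows per line (p,q fixed per line; r,s,t runs 000..111 left to right):
  rows 0-7 [p,q=00]: 00111111  (ones: 6)
  rows 8-15 [p,q=01]: 00000000  (ones: 0)
  rows 16-23 [p,q=10]: 11000000  (ones: 2)
  rows 24-31 [p,q=11]: 11111111  (ones: 8)
Disagreements = 6+0+2+8 = 16

16


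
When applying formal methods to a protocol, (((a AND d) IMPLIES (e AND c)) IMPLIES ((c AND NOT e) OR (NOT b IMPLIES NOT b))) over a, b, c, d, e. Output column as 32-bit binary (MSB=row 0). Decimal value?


Formula: (((a AND d) IMPLIES (e AND c)) IMPLIES ((c AND NOT e) OR (NOT b IMPLIES NOT b))) over a, b, c, d, e (32 rows)
Evaluate each row (bits = a,b,c,d,e, MSB first):
  row 0 [00000]: (((0 AND 0) IMPLIES (0 AND 0)) IMPLIES ((0 AND NOT 0) OR (NOT 0 IMPLIES NOT 0))) -> 1
  row 1 [00001]: (((0 AND 0) IMPLIES (1 AND 0)) IMPLIES ((0 AND NOT 1) OR (NOT 0 IMPLIES NOT 0))) -> 1
  row 2 [00010]: (((0 AND 1) IMPLIES (0 AND 0)) IMPLIES ((0 AND NOT 0) OR (NOT 0 IMPLIES NOT 0))) -> 1
  row 3 [00011]: (((0 AND 1) IMPLIES (1 AND 0)) IMPLIES ((0 AND NOT 1) OR (NOT 0 IMPLIES NOT 0))) -> 1
  row 4 [00100]: (((0 AND 0) IMPLIES (0 AND 1)) IMPLIES ((1 AND NOT 0) OR (NOT 0 IMPLIES NOT 0))) -> 1
  row 5 [00101]: (((0 AND 0) IMPLIES (1 AND 1)) IMPLIES ((1 AND NOT 1) OR (NOT 0 IMPLIES NOT 0))) -> 1
  row 6 [00110]: (((0 AND 1) IMPLIES (0 AND 1)) IMPLIES ((1 AND NOT 0) OR (NOT 0 IMPLIES NOT 0))) -> 1
  row 7 [00111]: (((0 AND 1) IMPLIES (1 AND 1)) IMPLIES ((1 AND NOT 1) OR (NOT 0 IMPLIES NOT 0))) -> 1
  row 8 [01000]: (((0 AND 0) IMPLIES (0 AND 0)) IMPLIES ((0 AND NOT 0) OR (NOT 1 IMPLIES NOT 1))) -> 1
  row 9 [01001]: (((0 AND 0) IMPLIES (1 AND 0)) IMPLIES ((0 AND NOT 1) OR (NOT 1 IMPLIES NOT 1))) -> 1
  row 10 [01010]: (((0 AND 1) IMPLIES (0 AND 0)) IMPLIES ((0 AND NOT 0) OR (NOT 1 IMPLIES NOT 1))) -> 1
  row 11 [01011]: (((0 AND 1) IMPLIES (1 AND 0)) IMPLIES ((0 AND NOT 1) OR (NOT 1 IMPLIES NOT 1))) -> 1
  row 12 [01100]: (((0 AND 0) IMPLIES (0 AND 1)) IMPLIES ((1 AND NOT 0) OR (NOT 1 IMPLIES NOT 1))) -> 1
  row 13 [01101]: (((0 AND 0) IMPLIES (1 AND 1)) IMPLIES ((1 AND NOT 1) OR (NOT 1 IMPLIES NOT 1))) -> 1
  row 14 [01110]: (((0 AND 1) IMPLIES (0 AND 1)) IMPLIES ((1 AND NOT 0) OR (NOT 1 IMPLIES NOT 1))) -> 1
  row 15 [01111]: (((0 AND 1) IMPLIES (1 AND 1)) IMPLIES ((1 AND NOT 1) OR (NOT 1 IMPLIES NOT 1))) -> 1
  row 16 [10000]: (((1 AND 0) IMPLIES (0 AND 0)) IMPLIES ((0 AND NOT 0) OR (NOT 0 IMPLIES NOT 0))) -> 1
  row 17 [10001]: (((1 AND 0) IMPLIES (1 AND 0)) IMPLIES ((0 AND NOT 1) OR (NOT 0 IMPLIES NOT 0))) -> 1
  row 18 [10010]: (((1 AND 1) IMPLIES (0 AND 0)) IMPLIES ((0 AND NOT 0) OR (NOT 0 IMPLIES NOT 0))) -> 1
  row 19 [10011]: (((1 AND 1) IMPLIES (1 AND 0)) IMPLIES ((0 AND NOT 1) OR (NOT 0 IMPLIES NOT 0))) -> 1
  row 20 [10100]: (((1 AND 0) IMPLIES (0 AND 1)) IMPLIES ((1 AND NOT 0) OR (NOT 0 IMPLIES NOT 0))) -> 1
  row 21 [10101]: (((1 AND 0) IMPLIES (1 AND 1)) IMPLIES ((1 AND NOT 1) OR (NOT 0 IMPLIES NOT 0))) -> 1
  row 22 [10110]: (((1 AND 1) IMPLIES (0 AND 1)) IMPLIES ((1 AND NOT 0) OR (NOT 0 IMPLIES NOT 0))) -> 1
  row 23 [10111]: (((1 AND 1) IMPLIES (1 AND 1)) IMPLIES ((1 AND NOT 1) OR (NOT 0 IMPLIES NOT 0))) -> 1
  row 24 [11000]: (((1 AND 0) IMPLIES (0 AND 0)) IMPLIES ((0 AND NOT 0) OR (NOT 1 IMPLIES NOT 1))) -> 1
  row 25 [11001]: (((1 AND 0) IMPLIES (1 AND 0)) IMPLIES ((0 AND NOT 1) OR (NOT 1 IMPLIES NOT 1))) -> 1
  row 26 [11010]: (((1 AND 1) IMPLIES (0 AND 0)) IMPLIES ((0 AND NOT 0) OR (NOT 1 IMPLIES NOT 1))) -> 1
  row 27 [11011]: (((1 AND 1) IMPLIES (1 AND 0)) IMPLIES ((0 AND NOT 1) OR (NOT 1 IMPLIES NOT 1))) -> 1
  row 28 [11100]: (((1 AND 0) IMPLIES (0 AND 1)) IMPLIES ((1 AND NOT 0) OR (NOT 1 IMPLIES NOT 1))) -> 1
  row 29 [11101]: (((1 AND 0) IMPLIES (1 AND 1)) IMPLIES ((1 AND NOT 1) OR (NOT 1 IMPLIES NOT 1))) -> 1
  row 30 [11110]: (((1 AND 1) IMPLIES (0 AND 1)) IMPLIES ((1 AND NOT 0) OR (NOT 1 IMPLIES NOT 1))) -> 1
  row 31 [11111]: (((1 AND 1) IMPLIES (1 AND 1)) IMPLIES ((1 AND NOT 1) OR (NOT 1 IMPLIES NOT 1))) -> 1
Full result column, 4 rows per line (a,b,c fixed per line; d,e runs 00..11 left to right):
  rows 0-3 [a,b,c=000]: 1111  = hex F
  rows 4-7 [a,b,c=001]: 1111  = hex F
  rows 8-11 [a,b,c=010]: 1111  = hex F
  rows 12-15 [a,b,c=011]: 1111  = hex F
  rows 16-19 [a,b,c=100]: 1111  = hex F
  rows 20-23 [a,b,c=101]: 1111  = hex F
  rows 24-27 [a,b,c=110]: 1111  = hex F
  rows 28-31 [a,b,c=111]: 1111  = hex F
Output column (row 0 .. row 31) = 11111111111111111111111111111111
Output column grouped in 4s = 1111 1111 1111 1111 1111 1111 1111 1111 = 0xFFFFFFFF
Convert to decimal digit by digit (value = value*16 + digit):
  F -> 15
  15*16 + 15 (F) = 255
  255*16 + 15 (F) = 4095
  4095*16 + 15 (F) = 65535
  65535*16 + 15 (F) = 1048575
  1048575*16 + 15 (F) = 16777215
  16777215*16 + 15 (F) = 268435455
  268435455*16 + 15 (F) = 4294967295
Decimal = 4294967295

4294967295


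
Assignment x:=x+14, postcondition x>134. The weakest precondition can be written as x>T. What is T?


Formula: wp(x:=E, P) = P[E/x] (substitute E for x in postcondition)
Step 1: Postcondition: x>134
Step 2: Substitute x+14 for x: x+14>134
Step 3: Solve for x: x > 134-14 = 120

120


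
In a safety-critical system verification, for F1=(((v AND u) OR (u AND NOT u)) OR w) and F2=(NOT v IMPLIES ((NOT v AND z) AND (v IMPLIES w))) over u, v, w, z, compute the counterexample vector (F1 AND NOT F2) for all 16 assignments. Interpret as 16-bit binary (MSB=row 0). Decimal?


F1 = (((v AND u) OR (u AND NOT u)) OR w)
F2 = (NOT v IMPLIES ((NOT v AND z) AND (v IMPLIES w)))
Counterexample to F1=>F2 is where F1=1 and F2=0.
Evaluate each row (bits = u,v,w,z, MSB first):
  row 0 [0000]: F1=0 F2=0 -> F1&~F2 -> 0
  row 1 [0001]: F1=0 F2=1 -> F1&~F2 -> 0
  row 2 [0010]: F1=1 F2=0 -> F1&~F2 -> 1
  row 3 [0011]: F1=1 F2=1 -> F1&~F2 -> 0
  row 4 [0100]: F1=0 F2=1 -> F1&~F2 -> 0
  row 5 [0101]: F1=0 F2=1 -> F1&~F2 -> 0
  row 6 [0110]: F1=1 F2=1 -> F1&~F2 -> 0
  row 7 [0111]: F1=1 F2=1 -> F1&~F2 -> 0
  row 8 [1000]: F1=0 F2=0 -> F1&~F2 -> 0
  row 9 [1001]: F1=0 F2=1 -> F1&~F2 -> 0
  row 10 [1010]: F1=1 F2=0 -> F1&~F2 -> 1
  row 11 [1011]: F1=1 F2=1 -> F1&~F2 -> 0
  row 12 [1100]: F1=1 F2=1 -> F1&~F2 -> 0
  row 13 [1101]: F1=1 F2=1 -> F1&~F2 -> 0
  row 14 [1110]: F1=1 F2=1 -> F1&~F2 -> 0
  row 15 [1111]: F1=1 F2=1 -> F1&~F2 -> 0
Full result column, 4 rows per line (u,v fixed per line; w,z runs 00..11 left to right):
  rows 0-3 [u,v=00]: 0010  = hex 2
  rows 4-7 [u,v=01]: 0000  = hex 0
  rows 8-11 [u,v=10]: 0010  = hex 2
  rows 12-15 [u,v=11]: 0000  = hex 0
Counterexample vector (row 0 .. row 15) = 0010000000100000
Output column grouped in 4s = 0010 0000 0010 0000 = 0x2020
Convert to decimal digit by digit (value = value*16 + digit):
  2 -> 2
  2*16 + 0 = 32
  32*16 + 2 = 514
  514*16 + 0 = 8224
Decimal = 8224

8224


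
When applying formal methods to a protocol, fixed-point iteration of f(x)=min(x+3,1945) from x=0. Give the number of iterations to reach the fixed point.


Step 1: x=0, cap=1945, increment=3
Step 2: x grows by 3 each step until capped at 1945; fixed point is x=1945
Step 3: iterations = ceil(1945/3) = 649

649


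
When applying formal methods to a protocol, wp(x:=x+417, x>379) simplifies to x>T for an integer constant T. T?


Formula: wp(x:=E, P) = P[E/x] (substitute E for x in postcondition)
Step 1: Postcondition: x>379
Step 2: Substitute x+417 for x: x+417>379
Step 3: Solve for x: x > 379-417 = -38

-38


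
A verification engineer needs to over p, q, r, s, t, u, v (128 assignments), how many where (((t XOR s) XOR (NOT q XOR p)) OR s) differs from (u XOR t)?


F1 = (((t XOR s) XOR (NOT q XOR p)) OR s)
F2 = (u XOR t)
Evaluate both on each of 128 rows (bits = p,q,r,s,t,u,v):
  row 0 [0000000]: F1=1 F2=0 (differ) -> 1
  row 1 [0000001]: F1=1 F2=0 (differ) -> 1
  row 2 [0000010]: F1=1 F2=1 -> 0
  row 3 [0000011]: F1=1 F2=1 -> 0
  row 4 [0000100]: F1=0 F2=1 (differ) -> 1
  (every remaining row is evaluated the same way; all 128 results are listed next)
Full result column, 8 rows per line (p,q,r,s fixed per line; t,u,v runs 000..111 left to right):
  rows 0-7 [p,q,r,s=0000]: 11001100  (ones: 4)
  rows 8-15 [p,q,r,s=0001]: 11000011  (ones: 4)
  rows 16-23 [p,q,r,s=0010]: 11001100  (ones: 4)
  rows 24-31 [p,q,r,s=0011]: 11000011  (ones: 4)
  rows 32-39 [p,q,r,s=0100]: 00110011  (ones: 4)
  rows 40-47 [p,q,r,s=0101]: 11000011  (ones: 4)
  rows 48-55 [p,q,r,s=0110]: 00110011  (ones: 4)
  rows 56-63 [p,q,r,s=0111]: 11000011  (ones: 4)
  rows 64-71 [p,q,r,s=1000]: 00110011  (ones: 4)
  rows 72-79 [p,q,r,s=1001]: 11000011  (ones: 4)
  rows 80-87 [p,q,r,s=1010]: 00110011  (ones: 4)
  rows 88-95 [p,q,r,s=1011]: 11000011  (ones: 4)
  rows 96-103 [p,q,r,s=1100]: 11001100  (ones: 4)
  rows 104-111 [p,q,r,s=1101]: 11000011  (ones: 4)
  rows 112-119 [p,q,r,s=1110]: 11001100  (ones: 4)
  rows 120-127 [p,q,r,s=1111]: 11000011  (ones: 4)
Disagreements = 4+4+4+4+4+4+4+4+4+4+4+4+4+4+4+4 = 64

64


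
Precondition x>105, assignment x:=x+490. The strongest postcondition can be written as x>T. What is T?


Formula: sp(P, x:=E) = exists old_x. (x = E[old_x/x]) AND P[old_x/x] (old_x is the value of x before the assignment; eliminate old_x by solving x = E[old_x/x] for old_x)
Step 1: Precondition P: x>105, i.e. old_x > 105
Step 2: Assignment gives x = old_x + 490, so old_x = x - 490
Step 3: Substitute into P: x - 490 > 105
Step 4: Simplify: x > 105+490 = 595

595


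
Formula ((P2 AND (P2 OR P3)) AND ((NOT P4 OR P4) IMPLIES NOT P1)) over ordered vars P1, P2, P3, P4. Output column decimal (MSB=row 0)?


Formula: ((P2 AND (P2 OR P3)) AND ((NOT P4 OR P4) IMPLIES NOT P1)) over P1, P2, P3, P4 (16 rows)
Evaluate each row (bits = P1,P2,P3,P4, MSB first):
  row 0 [0000]: ((0 AND (0 OR 0)) AND ((NOT 0 OR 0) IMPLIES NOT 0)) -> 0
  row 1 [0001]: ((0 AND (0 OR 0)) AND ((NOT 1 OR 1) IMPLIES NOT 0)) -> 0
  row 2 [0010]: ((0 AND (0 OR 1)) AND ((NOT 0 OR 0) IMPLIES NOT 0)) -> 0
  row 3 [0011]: ((0 AND (0 OR 1)) AND ((NOT 1 OR 1) IMPLIES NOT 0)) -> 0
  row 4 [0100]: ((1 AND (1 OR 0)) AND ((NOT 0 OR 0) IMPLIES NOT 0)) -> 1
  row 5 [0101]: ((1 AND (1 OR 0)) AND ((NOT 1 OR 1) IMPLIES NOT 0)) -> 1
  row 6 [0110]: ((1 AND (1 OR 1)) AND ((NOT 0 OR 0) IMPLIES NOT 0)) -> 1
  row 7 [0111]: ((1 AND (1 OR 1)) AND ((NOT 1 OR 1) IMPLIES NOT 0)) -> 1
  row 8 [1000]: ((0 AND (0 OR 0)) AND ((NOT 0 OR 0) IMPLIES NOT 1)) -> 0
  row 9 [1001]: ((0 AND (0 OR 0)) AND ((NOT 1 OR 1) IMPLIES NOT 1)) -> 0
  row 10 [1010]: ((0 AND (0 OR 1)) AND ((NOT 0 OR 0) IMPLIES NOT 1)) -> 0
  row 11 [1011]: ((0 AND (0 OR 1)) AND ((NOT 1 OR 1) IMPLIES NOT 1)) -> 0
  row 12 [1100]: ((1 AND (1 OR 0)) AND ((NOT 0 OR 0) IMPLIES NOT 1)) -> 0
  row 13 [1101]: ((1 AND (1 OR 0)) AND ((NOT 1 OR 1) IMPLIES NOT 1)) -> 0
  row 14 [1110]: ((1 AND (1 OR 1)) AND ((NOT 0 OR 0) IMPLIES NOT 1)) -> 0
  row 15 [1111]: ((1 AND (1 OR 1)) AND ((NOT 1 OR 1) IMPLIES NOT 1)) -> 0
Full result column, 4 rows per line (P1,P2 fixed per line; P3,P4 runs 00..11 left to right):
  rows 0-3 [P1,P2=00]: 0000  = hex 0
  rows 4-7 [P1,P2=01]: 1111  = hex F
  rows 8-11 [P1,P2=10]: 0000  = hex 0
  rows 12-15 [P1,P2=11]: 0000  = hex 0
Output column (row 0 .. row 15) = 0000111100000000
Output column grouped in 4s = 0000 1111 0000 0000 = 0x0F00
Convert to decimal digit by digit (value = value*16 + digit):
  0 -> 0
  0*16 + 15 (F) = 15
  15*16 + 0 = 240
  240*16 + 0 = 3840
Decimal = 3840

3840


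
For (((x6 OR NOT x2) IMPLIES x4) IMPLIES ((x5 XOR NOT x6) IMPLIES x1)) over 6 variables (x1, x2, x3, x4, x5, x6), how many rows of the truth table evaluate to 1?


Formula: (((x6 OR NOT x2) IMPLIES x4) IMPLIES ((x5 XOR NOT x6) IMPLIES x1)) over 6 vars (64 rows)
Evaluate each row (x1, x2, x3, x4, x5, x6 as bits, MSB first):
  row 0 [000000]: (((0 OR NOT 0) IMPLIES 0) IMPLIES ((0 XOR NOT 0) IMPLIES 0)) -> 1
  row 1 [000001]: (((1 OR NOT 0) IMPLIES 0) IMPLIES ((0 XOR NOT 1) IMPLIES 0)) -> 1
  row 2 [000010]: (((0 OR NOT 0) IMPLIES 0) IMPLIES ((1 XOR NOT 0) IMPLIES 0)) -> 1
  row 3 [000011]: (((1 OR NOT 0) IMPLIES 0) IMPLIES ((1 XOR NOT 1) IMPLIES 0)) -> 1
  row 4 [000100]: (((0 OR NOT 0) IMPLIES 1) IMPLIES ((0 XOR NOT 0) IMPLIES 0)) -> 0
  (every remaining row is evaluated the same way; all 64 results are listed next)
Full result column, 8 rows per line (x1,x2,x3 fixed per line; x4,x5,x6 runs 000..111 left to right):
  rows 0-7 [x1,x2,x3=000]: 11110110  (ones: 6)
  rows 8-15 [x1,x2,x3=001]: 11110110  (ones: 6)
  rows 16-23 [x1,x2,x3=010]: 01110110  (ones: 5)
  rows 24-31 [x1,x2,x3=011]: 01110110  (ones: 5)
  rows 32-39 [x1,x2,x3=100]: 11111111  (ones: 8)
  rows 40-47 [x1,x2,x3=101]: 11111111  (ones: 8)
  rows 48-55 [x1,x2,x3=110]: 11111111  (ones: 8)
  rows 56-63 [x1,x2,x3=111]: 11111111  (ones: 8)
Count of 1-rows = 6+6+5+5+8+8+8+8 = 54

54


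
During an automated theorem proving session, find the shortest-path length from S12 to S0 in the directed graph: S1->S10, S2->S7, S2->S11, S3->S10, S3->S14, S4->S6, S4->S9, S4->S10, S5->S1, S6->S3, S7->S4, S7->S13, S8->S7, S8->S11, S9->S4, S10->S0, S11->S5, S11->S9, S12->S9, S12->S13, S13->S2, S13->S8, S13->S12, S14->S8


BFS layer-by-layer from S12:
  dist 0: {S12}
  dist 1: {S9, S13}
  dist 2: {S2, S4, S8}
  dist 3: {S6, S7, S10, S11}
  dist 4: {S0, S3, S5}
  -> S0 reached at distance 4
Shortest path length = 4

4


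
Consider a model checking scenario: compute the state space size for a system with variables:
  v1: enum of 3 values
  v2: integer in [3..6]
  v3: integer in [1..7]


State space = product of domain sizes of all variables.
Domain sizes:
  v1 (enum of 3 values): 3
  v2 (integer in [3..6]): 4
  v3 (integer in [1..7]): 7
Product = 3 * 4 * 7 = 84

84


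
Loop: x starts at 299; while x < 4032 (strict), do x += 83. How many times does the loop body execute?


Step 1: x goes from 299 toward 4032 by 83; the body runs while x<4032, so iterations = ceil((bound-start)/step)
Step 2: Distance=3733
Step 3: ceil(3733/83)=45

45


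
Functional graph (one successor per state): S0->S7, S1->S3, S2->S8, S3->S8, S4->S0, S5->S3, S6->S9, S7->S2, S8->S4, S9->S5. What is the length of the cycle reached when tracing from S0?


Trace from S0 until a state repeats:
  S0 -> S7 -> S2 -> S8 -> S4 -> S0
S0 first seen at step 0, revisited at step 5.
Cycle length = 5 - 0 = 5

5


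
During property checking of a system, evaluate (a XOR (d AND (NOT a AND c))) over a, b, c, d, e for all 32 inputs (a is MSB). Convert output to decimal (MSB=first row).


Formula: (a XOR (d AND (NOT a AND c))) over a, b, c, d, e (32 rows)
Evaluate each row (bits = a,b,c,d,e, MSB first):
  row 0 [00000]: (0 XOR (0 AND (NOT 0 AND 0))) -> 0
  row 1 [00001]: (0 XOR (0 AND (NOT 0 AND 0))) -> 0
  row 2 [00010]: (0 XOR (1 AND (NOT 0 AND 0))) -> 0
  row 3 [00011]: (0 XOR (1 AND (NOT 0 AND 0))) -> 0
  row 4 [00100]: (0 XOR (0 AND (NOT 0 AND 1))) -> 0
  row 5 [00101]: (0 XOR (0 AND (NOT 0 AND 1))) -> 0
  row 6 [00110]: (0 XOR (1 AND (NOT 0 AND 1))) -> 1
  row 7 [00111]: (0 XOR (1 AND (NOT 0 AND 1))) -> 1
  row 8 [01000]: (0 XOR (0 AND (NOT 0 AND 0))) -> 0
  row 9 [01001]: (0 XOR (0 AND (NOT 0 AND 0))) -> 0
  row 10 [01010]: (0 XOR (1 AND (NOT 0 AND 0))) -> 0
  row 11 [01011]: (0 XOR (1 AND (NOT 0 AND 0))) -> 0
  row 12 [01100]: (0 XOR (0 AND (NOT 0 AND 1))) -> 0
  row 13 [01101]: (0 XOR (0 AND (NOT 0 AND 1))) -> 0
  row 14 [01110]: (0 XOR (1 AND (NOT 0 AND 1))) -> 1
  row 15 [01111]: (0 XOR (1 AND (NOT 0 AND 1))) -> 1
  row 16 [10000]: (1 XOR (0 AND (NOT 1 AND 0))) -> 1
  row 17 [10001]: (1 XOR (0 AND (NOT 1 AND 0))) -> 1
  row 18 [10010]: (1 XOR (1 AND (NOT 1 AND 0))) -> 1
  row 19 [10011]: (1 XOR (1 AND (NOT 1 AND 0))) -> 1
  row 20 [10100]: (1 XOR (0 AND (NOT 1 AND 1))) -> 1
  row 21 [10101]: (1 XOR (0 AND (NOT 1 AND 1))) -> 1
  row 22 [10110]: (1 XOR (1 AND (NOT 1 AND 1))) -> 1
  row 23 [10111]: (1 XOR (1 AND (NOT 1 AND 1))) -> 1
  row 24 [11000]: (1 XOR (0 AND (NOT 1 AND 0))) -> 1
  row 25 [11001]: (1 XOR (0 AND (NOT 1 AND 0))) -> 1
  row 26 [11010]: (1 XOR (1 AND (NOT 1 AND 0))) -> 1
  row 27 [11011]: (1 XOR (1 AND (NOT 1 AND 0))) -> 1
  row 28 [11100]: (1 XOR (0 AND (NOT 1 AND 1))) -> 1
  row 29 [11101]: (1 XOR (0 AND (NOT 1 AND 1))) -> 1
  row 30 [11110]: (1 XOR (1 AND (NOT 1 AND 1))) -> 1
  row 31 [11111]: (1 XOR (1 AND (NOT 1 AND 1))) -> 1
Full result column, 4 rows per line (a,b,c fixed per line; d,e runs 00..11 left to right):
  rows 0-3 [a,b,c=000]: 0000  = hex 0
  rows 4-7 [a,b,c=001]: 0011  = hex 3
  rows 8-11 [a,b,c=010]: 0000  = hex 0
  rows 12-15 [a,b,c=011]: 0011  = hex 3
  rows 16-19 [a,b,c=100]: 1111  = hex F
  rows 20-23 [a,b,c=101]: 1111  = hex F
  rows 24-27 [a,b,c=110]: 1111  = hex F
  rows 28-31 [a,b,c=111]: 1111  = hex F
Output column (row 0 .. row 31) = 00000011000000111111111111111111
Output column grouped in 4s = 0000 0011 0000 0011 1111 1111 1111 1111 = 0x0303FFFF
Convert to decimal digit by digit (value = value*16 + digit):
  0 -> 0
  0*16 + 3 = 3
  3*16 + 0 = 48
  48*16 + 3 = 771
  771*16 + 15 (F) = 12351
  12351*16 + 15 (F) = 197631
  197631*16 + 15 (F) = 3162111
  3162111*16 + 15 (F) = 50593791
Decimal = 50593791

50593791


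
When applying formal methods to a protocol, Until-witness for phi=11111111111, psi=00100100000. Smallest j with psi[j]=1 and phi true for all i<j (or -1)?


(phi U psi) at 0: need smallest j with psi[j]=1 and phi[i]=1 for all i in [0,j).
Scan from step 0:
  step 0: phi=1, psi=0 -> continue
  step 1: phi=1, psi=0 -> continue
  step 2: psi=1 and phi held for [0,2) -> witness found
Witness step = 2

2


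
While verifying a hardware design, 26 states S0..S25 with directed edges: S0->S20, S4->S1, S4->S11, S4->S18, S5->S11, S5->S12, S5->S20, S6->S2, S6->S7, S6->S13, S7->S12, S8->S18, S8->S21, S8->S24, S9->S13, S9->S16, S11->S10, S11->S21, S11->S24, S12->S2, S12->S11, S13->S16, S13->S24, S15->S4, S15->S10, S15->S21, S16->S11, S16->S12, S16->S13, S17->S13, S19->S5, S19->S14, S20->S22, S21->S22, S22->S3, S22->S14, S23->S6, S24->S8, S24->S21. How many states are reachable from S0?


BFS from S0:
  layer 0: {S0}
  layer 1: {S20}
  layer 2: {S22}
  layer 3: {S3, S14}
Reachable set: {S0, S3, S14, S20, S22}
Count = 5

5


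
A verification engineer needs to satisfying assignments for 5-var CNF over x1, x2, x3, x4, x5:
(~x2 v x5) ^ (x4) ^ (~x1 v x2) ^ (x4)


CNF with 4 clauses over 5 vars (32 assignments).
An assignment satisfies CNF iff every clause has >=1 true literal.
Check each row (bits = x1,x2,x3,x4,x5; clause T/F shown):
  row 0 [00000]: clauses=TFTF -> 0
  row 1 [00001]: clauses=TFTF -> 0
  row 2 [00010]: clauses=TTTT -> 1
  row 3 [00011]: clauses=TTTT -> 1
  row 4 [00100]: clauses=TFTF -> 0
  row 5 [00101]: clauses=TFTF -> 0
  row 6 [00110]: clauses=TTTT -> 1
  row 7 [00111]: clauses=TTTT -> 1
  row 8 [01000]: clauses=FFTF -> 0
  row 9 [01001]: clauses=TFTF -> 0
  row 10 [01010]: clauses=FTTT -> 0
  row 11 [01011]: clauses=TTTT -> 1
  row 12 [01100]: clauses=FFTF -> 0
  row 13 [01101]: clauses=TFTF -> 0
  row 14 [01110]: clauses=FTTT -> 0
  row 15 [01111]: clauses=TTTT -> 1
  row 16 [10000]: clauses=TFFF -> 0
  row 17 [10001]: clauses=TFFF -> 0
  row 18 [10010]: clauses=TTFT -> 0
  row 19 [10011]: clauses=TTFT -> 0
  row 20 [10100]: clauses=TFFF -> 0
  row 21 [10101]: clauses=TFFF -> 0
  row 22 [10110]: clauses=TTFT -> 0
  row 23 [10111]: clauses=TTFT -> 0
  row 24 [11000]: clauses=FFTF -> 0
  row 25 [11001]: clauses=TFTF -> 0
  row 26 [11010]: clauses=FTTT -> 0
  row 27 [11011]: clauses=TTTT -> 1
  row 28 [11100]: clauses=FFTF -> 0
  row 29 [11101]: clauses=TFTF -> 0
  row 30 [11110]: clauses=FTTT -> 0
  row 31 [11111]: clauses=TTTT -> 1
Full result column, 8 rows per line (x1,x2 fixed per line; x3,x4,x5 runs 000..111 left to right):
  rows 0-7 [x1,x2=00]: 00110011  (ones: 4)
  rows 8-15 [x1,x2=01]: 00010001  (ones: 2)
  rows 16-23 [x1,x2=10]: 00000000  (ones: 0)
  rows 24-31 [x1,x2=11]: 00010001  (ones: 2)
Satisfying assignments = 4+2+0+2 = 8

8


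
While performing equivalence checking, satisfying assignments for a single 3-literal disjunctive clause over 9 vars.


Step 1: Total=2^9=512
Step 2: Unsat when all 3 false: 2^6=64
Step 3: Sat=512-64=448

448


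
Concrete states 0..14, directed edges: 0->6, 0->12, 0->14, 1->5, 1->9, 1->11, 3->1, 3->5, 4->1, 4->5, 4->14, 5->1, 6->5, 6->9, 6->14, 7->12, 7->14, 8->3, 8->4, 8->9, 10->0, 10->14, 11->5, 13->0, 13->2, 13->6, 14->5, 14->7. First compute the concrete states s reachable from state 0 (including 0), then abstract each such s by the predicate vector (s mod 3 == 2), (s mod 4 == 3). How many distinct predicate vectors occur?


BFS from 0:
Concrete reachable: {0, 1, 5, 6, 7, 9, 11, 12, 14}
Abstract via predicates (s mod 3 == 2), (s mod 4 == 3):
  (0,0) <- {0, 1, 6, 9, 12}
  (0,1) <- {7}
  (1,0) <- {5, 14}
  (1,1) <- {11}
Distinct abstract states = 4

4


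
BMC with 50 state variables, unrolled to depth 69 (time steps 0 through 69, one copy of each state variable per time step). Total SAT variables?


BMC unrolls to depth k, creating one copy of each state var for steps 0..k.
Step count = 69 + 1 = 70 (steps 0 through 69)
Vars per step = 50
Total = 50 * 70 = 3500

3500


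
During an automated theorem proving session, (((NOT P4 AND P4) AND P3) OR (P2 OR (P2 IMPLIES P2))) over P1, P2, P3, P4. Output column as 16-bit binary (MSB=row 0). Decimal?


Formula: (((NOT P4 AND P4) AND P3) OR (P2 OR (P2 IMPLIES P2))) over P1, P2, P3, P4 (16 rows)
Evaluate each row (bits = P1,P2,P3,P4, MSB first):
  row 0 [0000]: (((NOT 0 AND 0) AND 0) OR (0 OR (0 IMPLIES 0))) -> 1
  row 1 [0001]: (((NOT 1 AND 1) AND 0) OR (0 OR (0 IMPLIES 0))) -> 1
  row 2 [0010]: (((NOT 0 AND 0) AND 1) OR (0 OR (0 IMPLIES 0))) -> 1
  row 3 [0011]: (((NOT 1 AND 1) AND 1) OR (0 OR (0 IMPLIES 0))) -> 1
  row 4 [0100]: (((NOT 0 AND 0) AND 0) OR (1 OR (1 IMPLIES 1))) -> 1
  row 5 [0101]: (((NOT 1 AND 1) AND 0) OR (1 OR (1 IMPLIES 1))) -> 1
  row 6 [0110]: (((NOT 0 AND 0) AND 1) OR (1 OR (1 IMPLIES 1))) -> 1
  row 7 [0111]: (((NOT 1 AND 1) AND 1) OR (1 OR (1 IMPLIES 1))) -> 1
  row 8 [1000]: (((NOT 0 AND 0) AND 0) OR (0 OR (0 IMPLIES 0))) -> 1
  row 9 [1001]: (((NOT 1 AND 1) AND 0) OR (0 OR (0 IMPLIES 0))) -> 1
  row 10 [1010]: (((NOT 0 AND 0) AND 1) OR (0 OR (0 IMPLIES 0))) -> 1
  row 11 [1011]: (((NOT 1 AND 1) AND 1) OR (0 OR (0 IMPLIES 0))) -> 1
  row 12 [1100]: (((NOT 0 AND 0) AND 0) OR (1 OR (1 IMPLIES 1))) -> 1
  row 13 [1101]: (((NOT 1 AND 1) AND 0) OR (1 OR (1 IMPLIES 1))) -> 1
  row 14 [1110]: (((NOT 0 AND 0) AND 1) OR (1 OR (1 IMPLIES 1))) -> 1
  row 15 [1111]: (((NOT 1 AND 1) AND 1) OR (1 OR (1 IMPLIES 1))) -> 1
Full result column, 4 rows per line (P1,P2 fixed per line; P3,P4 runs 00..11 left to right):
  rows 0-3 [P1,P2=00]: 1111  = hex F
  rows 4-7 [P1,P2=01]: 1111  = hex F
  rows 8-11 [P1,P2=10]: 1111  = hex F
  rows 12-15 [P1,P2=11]: 1111  = hex F
Output column (row 0 .. row 15) = 1111111111111111
Output column grouped in 4s = 1111 1111 1111 1111 = 0xFFFF
Convert to decimal digit by digit (value = value*16 + digit):
  F -> 15
  15*16 + 15 (F) = 255
  255*16 + 15 (F) = 4095
  4095*16 + 15 (F) = 65535
Decimal = 65535

65535


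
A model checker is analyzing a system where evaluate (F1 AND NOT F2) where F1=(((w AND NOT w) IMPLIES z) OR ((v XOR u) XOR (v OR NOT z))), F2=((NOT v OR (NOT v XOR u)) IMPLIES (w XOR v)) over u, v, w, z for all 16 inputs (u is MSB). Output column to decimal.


F1 = (((w AND NOT w) IMPLIES z) OR ((v XOR u) XOR (v OR NOT z)))
F2 = ((NOT v OR (NOT v XOR u)) IMPLIES (w XOR v))
Counterexample to F1=>F2 is where F1=1 and F2=0.
Evaluate each row (bits = u,v,w,z, MSB first):
  row 0 [0000]: F1=1 F2=0 -> F1&~F2 -> 1
  row 1 [0001]: F1=1 F2=0 -> F1&~F2 -> 1
  row 2 [0010]: F1=1 F2=1 -> F1&~F2 -> 0
  row 3 [0011]: F1=1 F2=1 -> F1&~F2 -> 0
  row 4 [0100]: F1=1 F2=1 -> F1&~F2 -> 0
  row 5 [0101]: F1=1 F2=1 -> F1&~F2 -> 0
  row 6 [0110]: F1=1 F2=1 -> F1&~F2 -> 0
  row 7 [0111]: F1=1 F2=1 -> F1&~F2 -> 0
  row 8 [1000]: F1=1 F2=0 -> F1&~F2 -> 1
  row 9 [1001]: F1=1 F2=0 -> F1&~F2 -> 1
  row 10 [1010]: F1=1 F2=1 -> F1&~F2 -> 0
  row 11 [1011]: F1=1 F2=1 -> F1&~F2 -> 0
  row 12 [1100]: F1=1 F2=1 -> F1&~F2 -> 0
  row 13 [1101]: F1=1 F2=1 -> F1&~F2 -> 0
  row 14 [1110]: F1=1 F2=0 -> F1&~F2 -> 1
  row 15 [1111]: F1=1 F2=0 -> F1&~F2 -> 1
Full result column, 4 rows per line (u,v fixed per line; w,z runs 00..11 left to right):
  rows 0-3 [u,v=00]: 1100  = hex C
  rows 4-7 [u,v=01]: 0000  = hex 0
  rows 8-11 [u,v=10]: 1100  = hex C
  rows 12-15 [u,v=11]: 0011  = hex 3
Counterexample vector (row 0 .. row 15) = 1100000011000011
Output column grouped in 4s = 1100 0000 1100 0011 = 0xC0C3
Convert to decimal digit by digit (value = value*16 + digit):
  C -> 12
  12*16 + 0 = 192
  192*16 + 12 (C) = 3084
  3084*16 + 3 = 49347
Decimal = 49347

49347


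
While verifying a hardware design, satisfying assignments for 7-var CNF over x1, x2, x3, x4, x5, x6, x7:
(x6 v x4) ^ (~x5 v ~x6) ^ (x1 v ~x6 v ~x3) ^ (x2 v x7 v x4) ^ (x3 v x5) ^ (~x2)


CNF with 6 clauses over 7 vars (128 assignments).
An assignment satisfies CNF iff every clause has >=1 true literal.
Check each row (bits = x1,x2,x3,x4,x5,x6,x7; clause T/F shown):
  row 0 [0000000]: clauses=FTTFFT -> 0
  row 1 [0000001]: clauses=FTTTFT -> 0
  row 2 [0000010]: clauses=TTTFFT -> 0
  row 3 [0000011]: clauses=TTTTFT -> 0
  row 4 [0000100]: clauses=FTTFTT -> 0
  (every remaining row is evaluated the same way; all 128 results are listed next)
Full result column, 8 rows per line (x1,x2,x3,x4 fixed per line; x5,x6,x7 runs 000..111 left to right):
  rows 0-7 [x1,x2,x3,x4=0000]: 00000000  (ones: 0)
  rows 8-15 [x1,x2,x3,x4=0001]: 00001100  (ones: 2)
  rows 16-23 [x1,x2,x3,x4=0010]: 00000000  (ones: 0)
  rows 24-31 [x1,x2,x3,x4=0011]: 11001100  (ones: 4)
  rows 32-39 [x1,x2,x3,x4=0100]: 00000000  (ones: 0)
  rows 40-47 [x1,x2,x3,x4=0101]: 00000000  (ones: 0)
  rows 48-55 [x1,x2,x3,x4=0110]: 00000000  (ones: 0)
  rows 56-63 [x1,x2,x3,x4=0111]: 00000000  (ones: 0)
  rows 64-71 [x1,x2,x3,x4=1000]: 00000000  (ones: 0)
  rows 72-79 [x1,x2,x3,x4=1001]: 00001100  (ones: 2)
  rows 80-87 [x1,x2,x3,x4=1010]: 00010000  (ones: 1)
  rows 88-95 [x1,x2,x3,x4=1011]: 11111100  (ones: 6)
  rows 96-103 [x1,x2,x3,x4=1100]: 00000000  (ones: 0)
  rows 104-111 [x1,x2,x3,x4=1101]: 00000000  (ones: 0)
  rows 112-119 [x1,x2,x3,x4=1110]: 00000000  (ones: 0)
  rows 120-127 [x1,x2,x3,x4=1111]: 00000000  (ones: 0)
Satisfying assignments = 0+2+0+4+0+0+0+0+0+2+1+6+0+0+0+0 = 15

15


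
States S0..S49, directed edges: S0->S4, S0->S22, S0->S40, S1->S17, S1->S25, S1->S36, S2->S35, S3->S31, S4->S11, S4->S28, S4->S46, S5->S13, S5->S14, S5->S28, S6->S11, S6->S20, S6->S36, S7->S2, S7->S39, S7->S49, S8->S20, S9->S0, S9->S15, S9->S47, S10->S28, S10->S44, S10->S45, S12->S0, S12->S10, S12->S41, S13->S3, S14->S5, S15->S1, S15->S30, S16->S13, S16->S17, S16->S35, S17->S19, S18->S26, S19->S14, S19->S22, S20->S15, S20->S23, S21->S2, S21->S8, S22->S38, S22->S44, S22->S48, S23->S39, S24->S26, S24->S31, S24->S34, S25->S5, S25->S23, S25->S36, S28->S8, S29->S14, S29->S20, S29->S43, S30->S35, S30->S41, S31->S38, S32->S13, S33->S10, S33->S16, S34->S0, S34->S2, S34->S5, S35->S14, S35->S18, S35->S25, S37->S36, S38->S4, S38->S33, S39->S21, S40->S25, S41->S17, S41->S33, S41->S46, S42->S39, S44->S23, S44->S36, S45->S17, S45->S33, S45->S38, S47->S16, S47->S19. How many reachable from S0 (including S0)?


BFS from S0:
  layer 0: {S0}
  layer 1: {S4, S22, S40}
  layer 2: {S11, S25, S28, S38, S44, S46, S48}
  layer 3: {S5, S8, S23, S33, S36}
  layer 4: {S10, S13, S14, S16, S20, S39}
  layer 5: {S3, S15, S17, S21, S35, S45}
  layer 6: {S1, S2, S18, S19, S30, S31}
  layer 7: {S26, S41}
Reachable set: {S0, S1, S2, S3, S4, S5, S8, S10, S11, S13, S14, S15, S16, S17, S18, S19, S20, S21, S22, S23, S25, S26, S28, S30, S31, S33, S35, S36, S38, S39, S40, S41, S44, S45, S46, S48}
Count = 36

36


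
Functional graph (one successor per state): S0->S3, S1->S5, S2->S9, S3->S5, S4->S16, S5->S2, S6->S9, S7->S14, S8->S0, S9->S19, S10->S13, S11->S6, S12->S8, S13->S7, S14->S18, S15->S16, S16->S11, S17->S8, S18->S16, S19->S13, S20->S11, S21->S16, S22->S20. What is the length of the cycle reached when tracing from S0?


Trace from S0 until a state repeats:
  S0 -> S3 -> S5 -> S2 -> S9 -> S19 -> S13 -> S7 -> S14 -> S18 -> S16 -> S11 -> S6 -> S9
S9 first seen at step 4, revisited at step 13.
Cycle length = 13 - 4 = 9

9


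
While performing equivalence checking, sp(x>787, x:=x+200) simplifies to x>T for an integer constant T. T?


Formula: sp(P, x:=E) = exists old_x. (x = E[old_x/x]) AND P[old_x/x] (old_x is the value of x before the assignment; eliminate old_x by solving x = E[old_x/x] for old_x)
Step 1: Precondition P: x>787, i.e. old_x > 787
Step 2: Assignment gives x = old_x + 200, so old_x = x - 200
Step 3: Substitute into P: x - 200 > 787
Step 4: Simplify: x > 787+200 = 987

987


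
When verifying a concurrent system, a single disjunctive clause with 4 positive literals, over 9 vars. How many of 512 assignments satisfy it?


Step 1: Total=2^9=512
Step 2: Unsat when all 4 false: 2^5=32
Step 3: Sat=512-32=480

480


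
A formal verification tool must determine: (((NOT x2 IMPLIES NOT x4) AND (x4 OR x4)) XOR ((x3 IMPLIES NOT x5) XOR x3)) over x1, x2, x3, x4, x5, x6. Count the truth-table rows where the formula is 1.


Formula: (((NOT x2 IMPLIES NOT x4) AND (x4 OR x4)) XOR ((x3 IMPLIES NOT x5) XOR x3)) over 6 vars (64 rows)
Evaluate each row (x1, x2, x3, x4, x5, x6 as bits, MSB first):
  row 0 [000000]: (((NOT 0 IMPLIES NOT 0) AND (0 OR 0)) XOR ((0 IMPLIES NOT 0) XOR 0)) -> 1
  row 1 [000001]: (((NOT 0 IMPLIES NOT 0) AND (0 OR 0)) XOR ((0 IMPLIES NOT 0) XOR 0)) -> 1
  row 2 [000010]: (((NOT 0 IMPLIES NOT 0) AND (0 OR 0)) XOR ((0 IMPLIES NOT 1) XOR 0)) -> 1
  row 3 [000011]: (((NOT 0 IMPLIES NOT 0) AND (0 OR 0)) XOR ((0 IMPLIES NOT 1) XOR 0)) -> 1
  row 4 [000100]: (((NOT 0 IMPLIES NOT 1) AND (1 OR 1)) XOR ((0 IMPLIES NOT 0) XOR 0)) -> 1
  (every remaining row is evaluated the same way; all 64 results are listed next)
Full result column, 8 rows per line (x1,x2,x3 fixed per line; x4,x5,x6 runs 000..111 left to right):
  rows 0-7 [x1,x2,x3=000]: 11111111  (ones: 8)
  rows 8-15 [x1,x2,x3=001]: 00110011  (ones: 4)
  rows 16-23 [x1,x2,x3=010]: 11110000  (ones: 4)
  rows 24-31 [x1,x2,x3=011]: 00111100  (ones: 4)
  rows 32-39 [x1,x2,x3=100]: 11111111  (ones: 8)
  rows 40-47 [x1,x2,x3=101]: 00110011  (ones: 4)
  rows 48-55 [x1,x2,x3=110]: 11110000  (ones: 4)
  rows 56-63 [x1,x2,x3=111]: 00111100  (ones: 4)
Count of 1-rows = 8+4+4+4+8+4+4+4 = 40

40


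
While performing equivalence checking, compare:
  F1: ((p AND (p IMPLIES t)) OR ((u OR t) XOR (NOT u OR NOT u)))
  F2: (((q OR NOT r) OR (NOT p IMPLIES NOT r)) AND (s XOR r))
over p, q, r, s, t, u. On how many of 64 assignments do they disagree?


F1 = ((p AND (p IMPLIES t)) OR ((u OR t) XOR (NOT u OR NOT u)))
F2 = (((q OR NOT r) OR (NOT p IMPLIES NOT r)) AND (s XOR r))
Evaluate both on each of 64 rows (bits = p,q,r,s,t,u):
  row 0 [000000]: F1=1 F2=0 (differ) -> 1
  row 1 [000001]: F1=1 F2=0 (differ) -> 1
  row 2 [000010]: F1=0 F2=0 -> 0
  row 3 [000011]: F1=1 F2=0 (differ) -> 1
  row 4 [000100]: F1=1 F2=1 -> 0
  (every remaining row is evaluated the same way; all 64 results are listed next)
Full result column, 8 rows per line (p,q,r fixed per line; s,t,u runs 000..111 left to right):
  rows 0-7 [p,q,r=000]: 11010010  (ones: 4)
  rows 8-15 [p,q,r=001]: 11011101  (ones: 6)
  rows 16-23 [p,q,r=010]: 11010010  (ones: 4)
  rows 24-31 [p,q,r=011]: 00101101  (ones: 4)
  rows 32-39 [p,q,r=100]: 11110000  (ones: 4)
  rows 40-47 [p,q,r=101]: 00001111  (ones: 4)
  rows 48-55 [p,q,r=110]: 11110000  (ones: 4)
  rows 56-63 [p,q,r=111]: 00001111  (ones: 4)
Disagreements = 4+6+4+4+4+4+4+4 = 34

34


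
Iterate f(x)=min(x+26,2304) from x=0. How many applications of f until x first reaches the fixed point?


Step 1: x=0, cap=2304, increment=26
Step 2: x grows by 26 each step until capped at 2304; fixed point is x=2304
Step 3: iterations = ceil(2304/26) = 89

89


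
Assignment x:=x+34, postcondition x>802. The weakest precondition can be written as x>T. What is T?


Formula: wp(x:=E, P) = P[E/x] (substitute E for x in postcondition)
Step 1: Postcondition: x>802
Step 2: Substitute x+34 for x: x+34>802
Step 3: Solve for x: x > 802-34 = 768

768


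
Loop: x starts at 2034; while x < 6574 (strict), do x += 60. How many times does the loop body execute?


Step 1: x goes from 2034 toward 6574 by 60; the body runs while x<6574, so iterations = ceil((bound-start)/step)
Step 2: Distance=4540
Step 3: ceil(4540/60)=76

76


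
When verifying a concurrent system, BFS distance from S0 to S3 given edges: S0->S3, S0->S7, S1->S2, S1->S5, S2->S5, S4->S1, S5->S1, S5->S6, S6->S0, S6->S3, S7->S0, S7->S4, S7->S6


BFS layer-by-layer from S0:
  dist 0: {S0}
  dist 1: {S3, S7}
  -> S3 reached at distance 1
Shortest path length = 1

1


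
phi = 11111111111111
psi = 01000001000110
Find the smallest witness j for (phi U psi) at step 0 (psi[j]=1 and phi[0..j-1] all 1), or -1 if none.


(phi U psi) at 0: need smallest j with psi[j]=1 and phi[i]=1 for all i in [0,j).
Scan from step 0:
  step 0: phi=1, psi=0 -> continue
  step 1: psi=1 and phi held for [0,1) -> witness found
Witness step = 1

1


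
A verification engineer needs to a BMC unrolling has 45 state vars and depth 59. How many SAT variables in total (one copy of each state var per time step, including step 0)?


BMC unrolls to depth k, creating one copy of each state var for steps 0..k.
Step count = 59 + 1 = 60 (steps 0 through 59)
Vars per step = 45
Total = 45 * 60 = 2700

2700


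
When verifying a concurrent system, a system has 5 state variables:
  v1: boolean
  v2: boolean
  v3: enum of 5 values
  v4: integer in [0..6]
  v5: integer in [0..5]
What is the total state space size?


State space = product of domain sizes of all variables.
Domain sizes:
  v1 (boolean): 2
  v2 (boolean): 2
  v3 (enum of 5 values): 5
  v4 (integer in [0..6]): 7
  v5 (integer in [0..5]): 6
Product = 2 * 2 * 5 * 7 * 6 = 840

840


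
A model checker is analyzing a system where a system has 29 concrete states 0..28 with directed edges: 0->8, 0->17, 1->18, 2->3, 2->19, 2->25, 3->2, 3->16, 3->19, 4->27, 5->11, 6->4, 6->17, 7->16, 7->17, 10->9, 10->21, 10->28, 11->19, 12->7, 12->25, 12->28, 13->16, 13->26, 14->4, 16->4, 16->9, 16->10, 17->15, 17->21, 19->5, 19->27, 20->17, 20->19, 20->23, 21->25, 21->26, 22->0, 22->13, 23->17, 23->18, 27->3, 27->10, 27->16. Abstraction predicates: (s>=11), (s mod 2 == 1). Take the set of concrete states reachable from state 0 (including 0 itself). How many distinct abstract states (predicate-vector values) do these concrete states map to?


BFS from 0:
Concrete reachable: {0, 8, 15, 17, 21, 25, 26}
Abstract via predicates (s>=11), (s mod 2 == 1):
  (0,0) <- {0, 8}
  (1,0) <- {26}
  (1,1) <- {15, 17, 21, 25}
Distinct abstract states = 3

3


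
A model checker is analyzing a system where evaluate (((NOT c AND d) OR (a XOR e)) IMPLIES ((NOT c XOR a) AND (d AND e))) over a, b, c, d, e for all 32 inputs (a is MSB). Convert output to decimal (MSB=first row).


Formula: (((NOT c AND d) OR (a XOR e)) IMPLIES ((NOT c XOR a) AND (d AND e))) over a, b, c, d, e (32 rows)
Evaluate each row (bits = a,b,c,d,e, MSB first):
  row 0 [00000]: (((NOT 0 AND 0) OR (0 XOR 0)) IMPLIES ((NOT 0 XOR 0) AND (0 AND 0))) -> 1
  row 1 [00001]: (((NOT 0 AND 0) OR (0 XOR 1)) IMPLIES ((NOT 0 XOR 0) AND (0 AND 1))) -> 0
  row 2 [00010]: (((NOT 0 AND 1) OR (0 XOR 0)) IMPLIES ((NOT 0 XOR 0) AND (1 AND 0))) -> 0
  row 3 [00011]: (((NOT 0 AND 1) OR (0 XOR 1)) IMPLIES ((NOT 0 XOR 0) AND (1 AND 1))) -> 1
  row 4 [00100]: (((NOT 1 AND 0) OR (0 XOR 0)) IMPLIES ((NOT 1 XOR 0) AND (0 AND 0))) -> 1
  row 5 [00101]: (((NOT 1 AND 0) OR (0 XOR 1)) IMPLIES ((NOT 1 XOR 0) AND (0 AND 1))) -> 0
  row 6 [00110]: (((NOT 1 AND 1) OR (0 XOR 0)) IMPLIES ((NOT 1 XOR 0) AND (1 AND 0))) -> 1
  row 7 [00111]: (((NOT 1 AND 1) OR (0 XOR 1)) IMPLIES ((NOT 1 XOR 0) AND (1 AND 1))) -> 0
  row 8 [01000]: (((NOT 0 AND 0) OR (0 XOR 0)) IMPLIES ((NOT 0 XOR 0) AND (0 AND 0))) -> 1
  row 9 [01001]: (((NOT 0 AND 0) OR (0 XOR 1)) IMPLIES ((NOT 0 XOR 0) AND (0 AND 1))) -> 0
  row 10 [01010]: (((NOT 0 AND 1) OR (0 XOR 0)) IMPLIES ((NOT 0 XOR 0) AND (1 AND 0))) -> 0
  row 11 [01011]: (((NOT 0 AND 1) OR (0 XOR 1)) IMPLIES ((NOT 0 XOR 0) AND (1 AND 1))) -> 1
  row 12 [01100]: (((NOT 1 AND 0) OR (0 XOR 0)) IMPLIES ((NOT 1 XOR 0) AND (0 AND 0))) -> 1
  row 13 [01101]: (((NOT 1 AND 0) OR (0 XOR 1)) IMPLIES ((NOT 1 XOR 0) AND (0 AND 1))) -> 0
  row 14 [01110]: (((NOT 1 AND 1) OR (0 XOR 0)) IMPLIES ((NOT 1 XOR 0) AND (1 AND 0))) -> 1
  row 15 [01111]: (((NOT 1 AND 1) OR (0 XOR 1)) IMPLIES ((NOT 1 XOR 0) AND (1 AND 1))) -> 0
  row 16 [10000]: (((NOT 0 AND 0) OR (1 XOR 0)) IMPLIES ((NOT 0 XOR 1) AND (0 AND 0))) -> 0
  row 17 [10001]: (((NOT 0 AND 0) OR (1 XOR 1)) IMPLIES ((NOT 0 XOR 1) AND (0 AND 1))) -> 1
  row 18 [10010]: (((NOT 0 AND 1) OR (1 XOR 0)) IMPLIES ((NOT 0 XOR 1) AND (1 AND 0))) -> 0
  row 19 [10011]: (((NOT 0 AND 1) OR (1 XOR 1)) IMPLIES ((NOT 0 XOR 1) AND (1 AND 1))) -> 0
  row 20 [10100]: (((NOT 1 AND 0) OR (1 XOR 0)) IMPLIES ((NOT 1 XOR 1) AND (0 AND 0))) -> 0
  row 21 [10101]: (((NOT 1 AND 0) OR (1 XOR 1)) IMPLIES ((NOT 1 XOR 1) AND (0 AND 1))) -> 1
  row 22 [10110]: (((NOT 1 AND 1) OR (1 XOR 0)) IMPLIES ((NOT 1 XOR 1) AND (1 AND 0))) -> 0
  row 23 [10111]: (((NOT 1 AND 1) OR (1 XOR 1)) IMPLIES ((NOT 1 XOR 1) AND (1 AND 1))) -> 1
  row 24 [11000]: (((NOT 0 AND 0) OR (1 XOR 0)) IMPLIES ((NOT 0 XOR 1) AND (0 AND 0))) -> 0
  row 25 [11001]: (((NOT 0 AND 0) OR (1 XOR 1)) IMPLIES ((NOT 0 XOR 1) AND (0 AND 1))) -> 1
  row 26 [11010]: (((NOT 0 AND 1) OR (1 XOR 0)) IMPLIES ((NOT 0 XOR 1) AND (1 AND 0))) -> 0
  row 27 [11011]: (((NOT 0 AND 1) OR (1 XOR 1)) IMPLIES ((NOT 0 XOR 1) AND (1 AND 1))) -> 0
  row 28 [11100]: (((NOT 1 AND 0) OR (1 XOR 0)) IMPLIES ((NOT 1 XOR 1) AND (0 AND 0))) -> 0
  row 29 [11101]: (((NOT 1 AND 0) OR (1 XOR 1)) IMPLIES ((NOT 1 XOR 1) AND (0 AND 1))) -> 1
  row 30 [11110]: (((NOT 1 AND 1) OR (1 XOR 0)) IMPLIES ((NOT 1 XOR 1) AND (1 AND 0))) -> 0
  row 31 [11111]: (((NOT 1 AND 1) OR (1 XOR 1)) IMPLIES ((NOT 1 XOR 1) AND (1 AND 1))) -> 1
Full result column, 4 rows per line (a,b,c fixed per line; d,e runs 00..11 left to right):
  rows 0-3 [a,b,c=000]: 1001  = hex 9
  rows 4-7 [a,b,c=001]: 1010  = hex A
  rows 8-11 [a,b,c=010]: 1001  = hex 9
  rows 12-15 [a,b,c=011]: 1010  = hex A
  rows 16-19 [a,b,c=100]: 0100  = hex 4
  rows 20-23 [a,b,c=101]: 0101  = hex 5
  rows 24-27 [a,b,c=110]: 0100  = hex 4
  rows 28-31 [a,b,c=111]: 0101  = hex 5
Output column (row 0 .. row 31) = 10011010100110100100010101000101
Output column grouped in 4s = 1001 1010 1001 1010 0100 0101 0100 0101 = 0x9A9A4545
Convert to decimal digit by digit (value = value*16 + digit):
  9 -> 9
  9*16 + 10 (A) = 154
  154*16 + 9 = 2473
  2473*16 + 10 (A) = 39578
  39578*16 + 4 = 633252
  633252*16 + 5 = 10132037
  10132037*16 + 4 = 162112596
  162112596*16 + 5 = 2593801541
Decimal = 2593801541

2593801541


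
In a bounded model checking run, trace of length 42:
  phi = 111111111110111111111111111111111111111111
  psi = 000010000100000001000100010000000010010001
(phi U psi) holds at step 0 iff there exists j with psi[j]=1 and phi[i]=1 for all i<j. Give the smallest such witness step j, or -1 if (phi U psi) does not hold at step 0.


(phi U psi) at 0: need smallest j with psi[j]=1 and phi[i]=1 for all i in [0,j).
Scan from step 0:
  step 0: phi=1, psi=0 -> continue
  step 1: phi=1, psi=0 -> continue
  step 2: phi=1, psi=0 -> continue
  step 3: phi=1, psi=0 -> continue
  step 4: psi=1 and phi held for [0,4) -> witness found
Witness step = 4

4
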